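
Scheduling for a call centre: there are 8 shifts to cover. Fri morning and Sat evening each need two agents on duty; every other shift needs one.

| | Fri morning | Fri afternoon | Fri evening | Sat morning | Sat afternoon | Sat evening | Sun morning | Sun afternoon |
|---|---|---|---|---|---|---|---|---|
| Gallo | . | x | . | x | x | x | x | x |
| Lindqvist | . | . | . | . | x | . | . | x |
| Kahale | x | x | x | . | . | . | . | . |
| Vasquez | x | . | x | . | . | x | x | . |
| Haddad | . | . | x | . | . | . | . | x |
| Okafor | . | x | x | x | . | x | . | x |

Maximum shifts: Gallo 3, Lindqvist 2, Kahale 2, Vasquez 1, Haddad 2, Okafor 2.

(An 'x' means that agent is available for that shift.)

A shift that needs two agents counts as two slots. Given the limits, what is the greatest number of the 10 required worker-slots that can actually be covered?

Total capacity across all agents is 3+2+2+1+2+2 = 12, and 10 slots are needed, so at most 10 can be filled.
An assignment achieving 10: Fri morning→Kahale+Vasquez, Fri afternoon→Kahale, Fri evening→Haddad, Sat morning→Gallo, Sat afternoon→Lindqvist, Sat evening→Gallo+Okafor, Sun morning→Gallo, Sun afternoon→Lindqvist.
Loads: Gallo 3/3, Lindqvist 2/2, Kahale 2/2, Vasquez 1/1, Haddad 1/2, Okafor 1/2.

10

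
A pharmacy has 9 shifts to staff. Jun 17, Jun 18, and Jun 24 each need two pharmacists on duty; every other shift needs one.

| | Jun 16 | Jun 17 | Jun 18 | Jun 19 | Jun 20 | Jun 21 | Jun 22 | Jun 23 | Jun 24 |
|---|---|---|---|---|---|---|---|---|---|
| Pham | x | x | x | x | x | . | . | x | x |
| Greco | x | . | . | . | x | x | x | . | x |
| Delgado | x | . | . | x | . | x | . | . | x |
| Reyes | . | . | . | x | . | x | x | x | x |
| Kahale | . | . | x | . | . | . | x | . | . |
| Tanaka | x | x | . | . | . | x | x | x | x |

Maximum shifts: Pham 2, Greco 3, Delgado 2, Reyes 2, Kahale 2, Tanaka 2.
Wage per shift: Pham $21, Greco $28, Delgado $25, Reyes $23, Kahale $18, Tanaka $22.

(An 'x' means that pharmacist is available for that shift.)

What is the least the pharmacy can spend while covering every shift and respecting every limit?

$274

Jun 17 can only be covered by Pham and Tanaka, so that assignment is forced.
Jun 18 can only be covered by Pham and Kahale, so that assignment is forced.
Picking the cheapest available pharmacist for each shift independently would cost $249, but that ignores the shift limits.
An optimal schedule: Jun 16→Delgado, Jun 17→Pham+Tanaka, Jun 18→Kahale+Pham, Jun 19→Reyes, Jun 20→Greco, Jun 21→Reyes, Jun 22→Kahale, Jun 23→Tanaka, Jun 24→Delgado+Greco.
Total: 25 + 21 + 22 + 18 + 21 + 23 + 28 + 23 + 18 + 22 + 25 + 28 = $274.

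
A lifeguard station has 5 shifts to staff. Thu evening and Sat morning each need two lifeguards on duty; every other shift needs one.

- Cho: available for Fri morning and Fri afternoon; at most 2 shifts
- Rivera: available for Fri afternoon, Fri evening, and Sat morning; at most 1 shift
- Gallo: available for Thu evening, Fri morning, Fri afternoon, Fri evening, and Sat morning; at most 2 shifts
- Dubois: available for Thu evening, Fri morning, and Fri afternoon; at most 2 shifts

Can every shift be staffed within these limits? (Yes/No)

No

Total capacity is 7 and 7 slots are needed, so capacity alone doesn't rule it out.
Shifts {Thu evening, Fri evening, Sat morning} need 5 worker-slots in total, but the lifeguards available for any of those shifts (Rivera, Gallo, and Dubois) can supply at most 4 among them. So no valid schedule exists.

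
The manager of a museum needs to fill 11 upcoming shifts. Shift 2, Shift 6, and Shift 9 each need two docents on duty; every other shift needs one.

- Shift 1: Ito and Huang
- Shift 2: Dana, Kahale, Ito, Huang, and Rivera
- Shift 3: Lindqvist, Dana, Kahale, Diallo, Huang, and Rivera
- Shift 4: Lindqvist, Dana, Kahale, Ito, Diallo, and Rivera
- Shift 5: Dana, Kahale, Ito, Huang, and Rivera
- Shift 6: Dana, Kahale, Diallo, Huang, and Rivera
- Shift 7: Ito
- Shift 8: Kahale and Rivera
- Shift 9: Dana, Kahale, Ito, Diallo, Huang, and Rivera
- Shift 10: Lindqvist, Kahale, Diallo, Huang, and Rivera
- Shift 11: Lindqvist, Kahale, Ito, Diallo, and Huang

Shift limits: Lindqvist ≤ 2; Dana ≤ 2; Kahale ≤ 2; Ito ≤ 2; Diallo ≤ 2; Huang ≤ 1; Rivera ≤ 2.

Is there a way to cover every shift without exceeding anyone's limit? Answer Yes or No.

Total capacity is 2+2+2+2+2+1+2 = 13 but 14 worker-slots are needed — infeasible.

No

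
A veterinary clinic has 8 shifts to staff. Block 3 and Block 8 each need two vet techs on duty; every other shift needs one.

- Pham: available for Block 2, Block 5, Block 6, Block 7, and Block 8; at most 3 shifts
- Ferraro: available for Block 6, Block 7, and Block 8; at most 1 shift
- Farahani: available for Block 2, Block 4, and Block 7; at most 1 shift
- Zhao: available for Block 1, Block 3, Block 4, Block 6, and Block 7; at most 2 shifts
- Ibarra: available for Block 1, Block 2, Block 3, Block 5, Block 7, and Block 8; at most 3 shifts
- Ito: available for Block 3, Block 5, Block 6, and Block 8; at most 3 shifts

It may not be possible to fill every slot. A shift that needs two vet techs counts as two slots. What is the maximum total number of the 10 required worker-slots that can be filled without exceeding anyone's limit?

Total capacity across all vet techs is 3+1+1+2+3+3 = 13, and 10 slots are needed, so at most 10 can be filled.
An assignment achieving 10: Block 1→Zhao, Block 2→Pham, Block 3→Zhao+Ibarra, Block 4→Farahani, Block 5→Pham, Block 6→Pham, Block 7→Ibarra, Block 8→Ferraro+Ibarra.
Loads: Pham 3/3, Ferraro 1/1, Farahani 1/1, Zhao 2/2, Ibarra 3/3, Ito 0/3.

10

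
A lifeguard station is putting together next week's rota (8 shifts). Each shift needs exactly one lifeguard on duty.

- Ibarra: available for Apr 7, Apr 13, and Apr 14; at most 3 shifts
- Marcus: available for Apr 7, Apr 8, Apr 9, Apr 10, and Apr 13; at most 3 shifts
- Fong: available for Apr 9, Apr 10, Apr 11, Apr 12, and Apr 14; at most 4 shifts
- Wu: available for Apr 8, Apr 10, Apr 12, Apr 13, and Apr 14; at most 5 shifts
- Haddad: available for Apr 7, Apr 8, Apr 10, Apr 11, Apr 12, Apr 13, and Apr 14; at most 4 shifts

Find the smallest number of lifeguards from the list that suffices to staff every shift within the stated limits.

8 slots to fill and no one can take more than 5, so at least ⌈8/5⌉ = 2 lifeguards are needed.
Fong and Haddad alone can cover everything: Apr 7→Haddad, Apr 8→Haddad, Apr 9→Fong, Apr 10→Fong, Apr 11→Fong, Apr 12→Fong, Apr 13→Haddad, Apr 14→Haddad.

2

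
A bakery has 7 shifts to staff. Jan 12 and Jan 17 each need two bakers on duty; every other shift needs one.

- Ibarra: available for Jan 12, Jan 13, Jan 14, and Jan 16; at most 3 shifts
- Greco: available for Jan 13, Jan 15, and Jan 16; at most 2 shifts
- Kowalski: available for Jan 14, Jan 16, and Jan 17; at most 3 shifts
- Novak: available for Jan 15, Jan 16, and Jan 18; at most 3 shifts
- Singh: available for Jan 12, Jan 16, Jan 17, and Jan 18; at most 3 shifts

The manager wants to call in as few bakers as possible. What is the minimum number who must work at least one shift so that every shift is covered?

4

9 slots to fill and no one can take more than 3, so at least ⌈9/3⌉ = 3 bakers are needed.
Shifts {Jan 12, Jan 15, Jan 17} need 5 slots, but among the bakers available for them (Ibarra, Greco, Kowalski, Novak, and Singh) any 3 together supply at most 4. So 3 bakers are not enough.
Ibarra, Greco, Kowalski, and Singh alone can cover everything: Jan 12→Ibarra+Singh, Jan 13→Ibarra, Jan 14→Ibarra, Jan 15→Greco, Jan 16→Greco, Jan 17→Kowalski+Singh, Jan 18→Singh.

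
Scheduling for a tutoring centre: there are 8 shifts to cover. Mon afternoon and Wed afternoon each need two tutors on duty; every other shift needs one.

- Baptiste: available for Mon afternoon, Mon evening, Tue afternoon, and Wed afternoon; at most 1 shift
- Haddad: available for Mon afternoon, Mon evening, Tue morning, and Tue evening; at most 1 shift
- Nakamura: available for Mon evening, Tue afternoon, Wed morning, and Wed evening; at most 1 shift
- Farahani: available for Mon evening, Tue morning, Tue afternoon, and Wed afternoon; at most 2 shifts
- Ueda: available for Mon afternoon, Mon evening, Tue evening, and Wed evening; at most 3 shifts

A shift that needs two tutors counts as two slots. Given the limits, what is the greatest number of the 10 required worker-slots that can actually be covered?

8

Total capacity across all tutors is 1+1+1+2+3 = 8, and 10 slots are needed, so at most 8 can be filled.
An assignment achieving 8: Mon afternoon→Ueda, Tue morning→Haddad, Tue afternoon→Farahani, Tue evening→Ueda, Wed morning→Nakamura, Wed afternoon→Baptiste+Farahani, Wed evening→Ueda.
Loads: Baptiste 1/1, Haddad 1/1, Nakamura 1/1, Farahani 2/2, Ueda 3/3.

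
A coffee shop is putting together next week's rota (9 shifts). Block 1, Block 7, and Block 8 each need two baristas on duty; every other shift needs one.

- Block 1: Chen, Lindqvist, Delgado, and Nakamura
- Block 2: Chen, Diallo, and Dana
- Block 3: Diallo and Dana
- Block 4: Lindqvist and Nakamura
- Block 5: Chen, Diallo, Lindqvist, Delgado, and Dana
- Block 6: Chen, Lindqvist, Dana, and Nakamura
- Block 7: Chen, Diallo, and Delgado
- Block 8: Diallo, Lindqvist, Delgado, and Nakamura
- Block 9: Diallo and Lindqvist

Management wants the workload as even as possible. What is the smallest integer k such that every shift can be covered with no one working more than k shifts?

With 6 baristas and 12 worker-slots to fill, someone must work at least ⌈12/6⌉ = 2 shifts, so k ≥ 2.
k = 2 works: Block 1→Lindqvist+Nakamura, Block 2→Chen, Block 3→Diallo, Block 4→Lindqvist, Block 5→Dana, Block 6→Dana, Block 7→Chen+Delgado, Block 8→Delgado+Nakamura, Block 9→Diallo.
Loads: Chen 2, Diallo 2, Lindqvist 2, Delgado 2, Dana 2, Nakamura 2 — all ≤ 2.

2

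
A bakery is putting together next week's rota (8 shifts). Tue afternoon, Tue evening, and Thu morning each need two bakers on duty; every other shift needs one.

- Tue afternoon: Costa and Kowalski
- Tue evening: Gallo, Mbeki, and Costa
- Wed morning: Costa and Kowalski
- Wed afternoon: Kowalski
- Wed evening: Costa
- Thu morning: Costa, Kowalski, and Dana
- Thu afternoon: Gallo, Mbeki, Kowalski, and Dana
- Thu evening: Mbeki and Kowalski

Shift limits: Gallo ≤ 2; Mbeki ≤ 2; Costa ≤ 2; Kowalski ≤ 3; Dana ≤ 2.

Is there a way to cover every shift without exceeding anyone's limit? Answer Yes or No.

No

Total capacity is 11 and 11 slots are needed, so capacity alone doesn't rule it out.
Shifts {Tue afternoon, Wed morning, Wed afternoon, Wed evening, Thu morning} need 7 worker-slots in total, but the bakers available for any of those shifts (Costa, Kowalski, and Dana) can supply at most 6 among them. So no valid schedule exists.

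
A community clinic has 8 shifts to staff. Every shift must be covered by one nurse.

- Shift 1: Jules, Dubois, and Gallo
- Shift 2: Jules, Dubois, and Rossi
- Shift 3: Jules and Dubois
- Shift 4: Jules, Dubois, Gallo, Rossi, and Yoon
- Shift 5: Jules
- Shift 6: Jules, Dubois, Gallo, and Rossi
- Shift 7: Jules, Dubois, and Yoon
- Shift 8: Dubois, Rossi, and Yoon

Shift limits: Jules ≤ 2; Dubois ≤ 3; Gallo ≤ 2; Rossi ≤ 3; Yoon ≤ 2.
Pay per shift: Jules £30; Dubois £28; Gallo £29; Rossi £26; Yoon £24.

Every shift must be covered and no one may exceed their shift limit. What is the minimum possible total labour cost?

£212

Shift 5 can only be covered by Jules, so that assignment is forced.
Picking the cheapest available nurse for each shift independently would cost £210, but that ignores the shift limits.
An optimal schedule: Shift 1→Dubois, Shift 2→Rossi, Shift 3→Dubois, Shift 4→Rossi, Shift 5→Jules, Shift 6→Rossi, Shift 7→Yoon, Shift 8→Yoon.
Total: 28 + 26 + 28 + 26 + 30 + 26 + 24 + 24 = £212.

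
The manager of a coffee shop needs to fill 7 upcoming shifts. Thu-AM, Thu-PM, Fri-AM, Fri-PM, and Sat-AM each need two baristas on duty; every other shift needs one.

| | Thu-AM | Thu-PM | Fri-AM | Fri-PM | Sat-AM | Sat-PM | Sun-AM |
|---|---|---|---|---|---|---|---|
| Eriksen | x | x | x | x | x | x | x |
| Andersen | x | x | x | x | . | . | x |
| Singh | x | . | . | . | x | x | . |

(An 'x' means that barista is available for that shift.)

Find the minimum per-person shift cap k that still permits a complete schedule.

5

With 3 baristas and 12 worker-slots to fill, someone must work at least ⌈12/3⌉ = 4 shifts, so k ≥ 4.
k = 4 is infeasible (exhaustive check).
k = 5 works: Thu-AM→Andersen+Singh, Thu-PM→Eriksen+Andersen, Fri-AM→Eriksen+Andersen, Fri-PM→Eriksen+Andersen, Sat-AM→Eriksen+Singh, Sat-PM→Eriksen, Sun-AM→Andersen.
Loads: Eriksen 5, Andersen 5, Singh 2 — all ≤ 5.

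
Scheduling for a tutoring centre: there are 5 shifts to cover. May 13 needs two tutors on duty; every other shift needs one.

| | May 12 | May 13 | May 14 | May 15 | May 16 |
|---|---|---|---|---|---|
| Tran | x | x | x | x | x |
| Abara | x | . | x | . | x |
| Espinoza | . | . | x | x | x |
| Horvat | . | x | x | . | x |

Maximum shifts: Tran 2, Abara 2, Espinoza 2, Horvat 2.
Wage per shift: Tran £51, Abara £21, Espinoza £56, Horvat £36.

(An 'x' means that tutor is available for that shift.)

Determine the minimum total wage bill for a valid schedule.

May 13 can only be covered by Tran and Horvat, so that assignment is forced.
Picking the cheapest available tutor for each shift independently would cost £201, but that ignores the shift limits.
An optimal schedule: May 12→Abara, May 13→Horvat+Tran, May 14→Abara, May 15→Tran, May 16→Horvat.
Total: 21 + 36 + 51 + 21 + 51 + 36 = £216.

£216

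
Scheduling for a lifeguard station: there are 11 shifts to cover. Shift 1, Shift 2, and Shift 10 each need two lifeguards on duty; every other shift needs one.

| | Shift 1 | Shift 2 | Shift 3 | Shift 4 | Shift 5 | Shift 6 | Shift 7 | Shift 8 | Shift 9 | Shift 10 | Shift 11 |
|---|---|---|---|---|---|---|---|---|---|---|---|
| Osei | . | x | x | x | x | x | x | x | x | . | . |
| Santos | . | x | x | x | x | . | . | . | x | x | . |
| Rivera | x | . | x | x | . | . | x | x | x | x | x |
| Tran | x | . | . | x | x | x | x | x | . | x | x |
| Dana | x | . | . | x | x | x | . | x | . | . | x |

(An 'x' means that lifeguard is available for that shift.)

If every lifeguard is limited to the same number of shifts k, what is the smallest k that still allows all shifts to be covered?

3

With 5 lifeguards and 14 worker-slots to fill, someone must work at least ⌈14/5⌉ = 3 shifts, so k ≥ 3.
k = 3 works: Shift 1→Rivera+Tran, Shift 2→Osei+Santos, Shift 3→Osei, Shift 4→Dana, Shift 5→Tran, Shift 6→Osei, Shift 7→Rivera, Shift 8→Dana, Shift 9→Santos, Shift 10→Santos+Rivera, Shift 11→Tran.
Loads: Osei 3, Santos 3, Rivera 3, Tran 3, Dana 2 — all ≤ 3.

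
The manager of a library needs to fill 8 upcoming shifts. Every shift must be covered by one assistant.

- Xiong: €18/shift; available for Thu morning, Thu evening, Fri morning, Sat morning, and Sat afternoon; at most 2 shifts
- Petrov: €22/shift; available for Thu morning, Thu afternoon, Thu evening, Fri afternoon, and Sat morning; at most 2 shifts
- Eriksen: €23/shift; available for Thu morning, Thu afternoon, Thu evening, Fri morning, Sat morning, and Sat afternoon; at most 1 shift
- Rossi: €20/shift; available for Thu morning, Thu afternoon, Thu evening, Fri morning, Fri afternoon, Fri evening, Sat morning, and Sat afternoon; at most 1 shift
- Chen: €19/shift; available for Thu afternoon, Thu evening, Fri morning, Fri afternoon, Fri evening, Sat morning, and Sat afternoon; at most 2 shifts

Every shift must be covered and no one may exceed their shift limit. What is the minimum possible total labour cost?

Picking the cheapest available assistant for each shift independently would cost €147, but that ignores the shift limits.
An optimal schedule: Thu morning→Xiong, Thu afternoon→Petrov, Thu evening→Chen, Fri morning→Xiong, Fri afternoon→Petrov, Fri evening→Rossi, Sat morning→Chen, Sat afternoon→Eriksen.
Total: 18 + 22 + 19 + 18 + 22 + 20 + 19 + 23 = €161.

€161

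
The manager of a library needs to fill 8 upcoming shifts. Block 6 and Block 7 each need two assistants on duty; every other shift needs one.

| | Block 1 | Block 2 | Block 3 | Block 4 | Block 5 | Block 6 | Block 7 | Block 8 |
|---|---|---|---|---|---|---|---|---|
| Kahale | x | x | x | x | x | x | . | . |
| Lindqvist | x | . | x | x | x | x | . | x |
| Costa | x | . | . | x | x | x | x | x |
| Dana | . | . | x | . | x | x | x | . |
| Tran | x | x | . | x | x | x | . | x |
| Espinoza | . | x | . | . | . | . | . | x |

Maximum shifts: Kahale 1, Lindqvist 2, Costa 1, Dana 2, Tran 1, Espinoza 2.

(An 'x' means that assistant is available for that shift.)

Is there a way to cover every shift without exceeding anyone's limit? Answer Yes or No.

No

Total capacity is 1+2+1+2+1+2 = 9 but 10 worker-slots are needed — infeasible.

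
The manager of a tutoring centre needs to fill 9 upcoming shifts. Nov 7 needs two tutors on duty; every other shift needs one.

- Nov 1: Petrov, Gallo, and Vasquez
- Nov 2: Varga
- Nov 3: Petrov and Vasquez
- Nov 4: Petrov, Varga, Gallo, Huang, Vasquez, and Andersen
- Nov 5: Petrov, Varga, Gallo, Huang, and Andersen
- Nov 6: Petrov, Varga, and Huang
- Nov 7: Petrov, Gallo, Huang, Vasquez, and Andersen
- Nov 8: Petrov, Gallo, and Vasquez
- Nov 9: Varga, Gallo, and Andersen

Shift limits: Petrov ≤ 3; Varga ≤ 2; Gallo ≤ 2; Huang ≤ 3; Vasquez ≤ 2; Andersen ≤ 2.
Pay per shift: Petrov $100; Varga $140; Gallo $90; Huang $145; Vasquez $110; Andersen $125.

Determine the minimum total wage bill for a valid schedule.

$1090

Nov 2 can only be covered by Varga, so that assignment is forced.
Picking the cheapest available tutor for each shift independently would cost $980, but that ignores the shift limits.
An optimal schedule: Nov 1→Gallo, Nov 2→Varga, Nov 3→Petrov, Nov 4→Vasquez, Nov 5→Petrov, Nov 6→Petrov, Nov 7→Vasquez+Andersen, Nov 8→Gallo, Nov 9→Andersen.
Total: 90 + 140 + 100 + 110 + 100 + 100 + 110 + 125 + 90 + 125 = $1090.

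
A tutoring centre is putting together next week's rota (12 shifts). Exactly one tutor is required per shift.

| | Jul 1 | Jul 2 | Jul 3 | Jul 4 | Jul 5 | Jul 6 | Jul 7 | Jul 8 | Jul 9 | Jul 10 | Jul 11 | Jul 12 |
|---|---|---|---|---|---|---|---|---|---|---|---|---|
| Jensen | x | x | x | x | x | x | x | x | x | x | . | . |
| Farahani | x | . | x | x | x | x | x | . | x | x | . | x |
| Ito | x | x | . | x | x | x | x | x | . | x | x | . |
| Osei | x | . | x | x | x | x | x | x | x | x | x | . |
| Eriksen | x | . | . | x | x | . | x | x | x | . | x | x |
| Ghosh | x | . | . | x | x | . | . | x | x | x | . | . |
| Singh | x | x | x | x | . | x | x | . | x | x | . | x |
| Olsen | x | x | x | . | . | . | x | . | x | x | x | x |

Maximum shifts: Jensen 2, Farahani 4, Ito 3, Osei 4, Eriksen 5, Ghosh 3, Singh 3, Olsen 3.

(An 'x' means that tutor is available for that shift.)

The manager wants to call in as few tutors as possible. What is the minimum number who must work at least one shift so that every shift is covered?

3

12 slots to fill and no one can take more than 5, so at least ⌈12/5⌉ = 3 tutors are needed.
Farahani, Ito, and Eriksen alone can cover everything: Jul 1→Eriksen, Jul 2→Ito, Jul 3→Farahani, Jul 4→Eriksen, Jul 5→Eriksen, Jul 6→Farahani, Jul 7→Eriksen, Jul 8→Ito, Jul 9→Farahani, Jul 10→Farahani, Jul 11→Ito, Jul 12→Eriksen.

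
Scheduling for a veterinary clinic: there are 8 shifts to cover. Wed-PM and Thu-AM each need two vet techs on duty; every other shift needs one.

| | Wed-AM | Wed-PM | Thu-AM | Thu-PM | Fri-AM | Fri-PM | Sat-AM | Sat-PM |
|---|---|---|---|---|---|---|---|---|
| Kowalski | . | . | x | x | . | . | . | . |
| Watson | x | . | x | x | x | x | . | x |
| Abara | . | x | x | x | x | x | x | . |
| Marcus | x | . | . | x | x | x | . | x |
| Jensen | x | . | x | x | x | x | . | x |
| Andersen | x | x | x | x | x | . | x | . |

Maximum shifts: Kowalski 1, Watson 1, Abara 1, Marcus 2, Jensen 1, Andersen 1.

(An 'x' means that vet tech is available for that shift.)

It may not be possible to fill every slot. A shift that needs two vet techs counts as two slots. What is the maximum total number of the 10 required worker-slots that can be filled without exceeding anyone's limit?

Total capacity across all vet techs is 1+1+1+2+1+1 = 7, and 10 slots are needed, so at most 7 can be filled.
An assignment achieving 7: Wed-AM→Marcus, Wed-PM→Abara+Andersen, Thu-AM→Kowalski+Jensen, Fri-PM→Marcus, Sat-PM→Watson.
Loads: Kowalski 1/1, Watson 1/1, Abara 1/1, Marcus 2/2, Jensen 1/1, Andersen 1/1.

7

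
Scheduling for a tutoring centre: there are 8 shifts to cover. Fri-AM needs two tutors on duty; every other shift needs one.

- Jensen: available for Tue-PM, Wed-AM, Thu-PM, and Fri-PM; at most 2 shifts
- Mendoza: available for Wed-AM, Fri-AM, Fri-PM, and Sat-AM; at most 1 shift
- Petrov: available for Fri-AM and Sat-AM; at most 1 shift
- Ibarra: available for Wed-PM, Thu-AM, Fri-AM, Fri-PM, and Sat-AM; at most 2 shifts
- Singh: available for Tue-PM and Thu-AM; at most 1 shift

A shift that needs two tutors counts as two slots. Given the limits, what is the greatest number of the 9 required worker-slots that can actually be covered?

Total capacity across all tutors is 2+1+1+2+1 = 7, and 9 slots are needed, so at most 7 can be filled.
An assignment achieving 7: Tue-PM→Jensen, Wed-AM→Mendoza, Wed-PM→Ibarra, Thu-AM→Singh, Thu-PM→Jensen, Fri-AM→Petrov+Ibarra.
Loads: Jensen 2/2, Mendoza 1/1, Petrov 1/1, Ibarra 2/2, Singh 1/1.

7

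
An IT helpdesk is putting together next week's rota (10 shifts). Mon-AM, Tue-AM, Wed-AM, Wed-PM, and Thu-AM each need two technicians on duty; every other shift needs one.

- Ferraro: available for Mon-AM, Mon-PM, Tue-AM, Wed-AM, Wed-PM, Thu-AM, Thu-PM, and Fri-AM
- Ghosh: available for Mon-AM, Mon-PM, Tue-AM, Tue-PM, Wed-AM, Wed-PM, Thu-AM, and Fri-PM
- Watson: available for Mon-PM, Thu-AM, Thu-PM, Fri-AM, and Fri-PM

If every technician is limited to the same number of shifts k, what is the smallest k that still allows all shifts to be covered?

With 3 technicians and 15 worker-slots to fill, someone must work at least ⌈15/3⌉ = 5 shifts, so k ≥ 5.
k = 5 works: Mon-AM→Ferraro+Ghosh, Mon-PM→Watson, Tue-AM→Ferraro+Ghosh, Tue-PM→Ghosh, Wed-AM→Ferraro+Ghosh, Wed-PM→Ferraro+Ghosh, Thu-AM→Ferraro+Watson, Thu-PM→Watson, Fri-AM→Watson, Fri-PM→Watson.
Loads: Ferraro 5, Ghosh 5, Watson 5 — all ≤ 5.

5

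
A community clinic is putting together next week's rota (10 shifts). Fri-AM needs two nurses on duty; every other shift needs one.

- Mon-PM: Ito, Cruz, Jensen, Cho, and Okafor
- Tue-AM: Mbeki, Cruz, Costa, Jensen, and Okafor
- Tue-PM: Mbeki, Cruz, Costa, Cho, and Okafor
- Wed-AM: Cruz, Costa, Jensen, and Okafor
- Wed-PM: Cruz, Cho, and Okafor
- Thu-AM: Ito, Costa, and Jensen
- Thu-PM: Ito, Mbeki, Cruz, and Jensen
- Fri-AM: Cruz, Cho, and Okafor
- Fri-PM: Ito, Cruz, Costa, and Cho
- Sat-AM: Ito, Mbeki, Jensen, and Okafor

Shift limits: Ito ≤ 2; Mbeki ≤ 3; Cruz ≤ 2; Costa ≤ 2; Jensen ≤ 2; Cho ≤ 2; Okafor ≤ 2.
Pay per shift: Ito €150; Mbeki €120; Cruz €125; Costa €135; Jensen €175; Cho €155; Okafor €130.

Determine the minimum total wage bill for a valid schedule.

€1440

Picking the cheapest available nurse for each shift independently would cost €1370, but that ignores the shift limits.
An optimal schedule: Mon-PM→Ito, Tue-AM→Mbeki, Tue-PM→Mbeki, Wed-AM→Okafor, Wed-PM→Cruz, Thu-AM→Costa, Thu-PM→Mbeki, Fri-AM→Cruz+Okafor, Fri-PM→Costa, Sat-AM→Ito.
Total: 150 + 120 + 120 + 130 + 125 + 135 + 120 + 125 + 130 + 135 + 150 = €1440.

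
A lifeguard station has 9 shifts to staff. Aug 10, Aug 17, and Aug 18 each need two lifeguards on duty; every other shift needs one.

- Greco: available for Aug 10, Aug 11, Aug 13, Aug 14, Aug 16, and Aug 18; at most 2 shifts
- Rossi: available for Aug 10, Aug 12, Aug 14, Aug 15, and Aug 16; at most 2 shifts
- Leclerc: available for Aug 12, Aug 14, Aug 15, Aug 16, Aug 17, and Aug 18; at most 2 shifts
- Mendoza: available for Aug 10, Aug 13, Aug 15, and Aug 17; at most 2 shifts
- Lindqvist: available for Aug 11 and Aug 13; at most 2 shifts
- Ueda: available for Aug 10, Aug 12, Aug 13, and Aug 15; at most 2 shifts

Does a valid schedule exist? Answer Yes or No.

Yes

Aug 17 can only be covered by Leclerc and Mendoza, so that assignment is forced.
Aug 18 can only be covered by Greco and Leclerc, so that assignment is forced.
One valid schedule: Aug 10→Mendoza+Ueda, Aug 11→Lindqvist, Aug 12→Rossi, Aug 13→Lindqvist, Aug 14→Greco, Aug 15→Ueda, Aug 16→Rossi, Aug 17→Leclerc+Mendoza, Aug 18→Greco+Leclerc.
Loads: Greco 2/2, Rossi 2/2, Leclerc 2/2, Mendoza 2/2, Lindqvist 2/2, Ueda 2/2 — all within limits.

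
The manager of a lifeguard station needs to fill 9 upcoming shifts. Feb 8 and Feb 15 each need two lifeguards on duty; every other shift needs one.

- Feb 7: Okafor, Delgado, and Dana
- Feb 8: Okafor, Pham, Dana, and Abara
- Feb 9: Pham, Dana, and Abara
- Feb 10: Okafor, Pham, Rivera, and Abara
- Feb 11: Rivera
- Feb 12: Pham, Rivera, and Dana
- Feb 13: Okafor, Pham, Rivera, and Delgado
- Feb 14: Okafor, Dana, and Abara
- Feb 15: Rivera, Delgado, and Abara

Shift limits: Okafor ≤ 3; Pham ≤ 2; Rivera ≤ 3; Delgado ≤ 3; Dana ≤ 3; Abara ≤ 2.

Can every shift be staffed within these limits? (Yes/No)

Yes

Feb 11 can only be covered by Rivera, so that assignment is forced.
One valid schedule: Feb 7→Okafor, Feb 8→Dana+Abara, Feb 9→Pham, Feb 10→Okafor, Feb 11→Rivera, Feb 12→Pham, Feb 13→Rivera, Feb 14→Okafor, Feb 15→Rivera+Delgado.
Loads: Okafor 3/3, Pham 2/2, Rivera 3/3, Delgado 1/3, Dana 1/3, Abara 1/2 — all within limits.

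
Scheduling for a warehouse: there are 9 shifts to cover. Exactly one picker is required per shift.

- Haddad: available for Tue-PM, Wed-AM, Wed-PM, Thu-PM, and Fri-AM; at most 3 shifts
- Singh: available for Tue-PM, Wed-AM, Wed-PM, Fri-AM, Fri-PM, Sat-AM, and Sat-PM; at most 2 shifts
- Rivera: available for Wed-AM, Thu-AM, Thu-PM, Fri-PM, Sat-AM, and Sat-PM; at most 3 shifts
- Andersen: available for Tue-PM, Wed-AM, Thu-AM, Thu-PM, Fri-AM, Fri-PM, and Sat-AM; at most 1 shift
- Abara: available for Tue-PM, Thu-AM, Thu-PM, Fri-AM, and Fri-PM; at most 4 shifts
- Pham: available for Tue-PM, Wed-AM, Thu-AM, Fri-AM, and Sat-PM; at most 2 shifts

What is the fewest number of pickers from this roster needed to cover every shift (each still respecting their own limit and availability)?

9 slots to fill and no one can take more than 4, so at least ⌈9/4⌉ = 3 pickers are needed.
Haddad, Singh, and Abara alone can cover everything: Tue-PM→Abara, Wed-AM→Haddad, Wed-PM→Haddad, Thu-AM→Abara, Thu-PM→Haddad, Fri-AM→Abara, Fri-PM→Abara, Sat-AM→Singh, Sat-PM→Singh.

3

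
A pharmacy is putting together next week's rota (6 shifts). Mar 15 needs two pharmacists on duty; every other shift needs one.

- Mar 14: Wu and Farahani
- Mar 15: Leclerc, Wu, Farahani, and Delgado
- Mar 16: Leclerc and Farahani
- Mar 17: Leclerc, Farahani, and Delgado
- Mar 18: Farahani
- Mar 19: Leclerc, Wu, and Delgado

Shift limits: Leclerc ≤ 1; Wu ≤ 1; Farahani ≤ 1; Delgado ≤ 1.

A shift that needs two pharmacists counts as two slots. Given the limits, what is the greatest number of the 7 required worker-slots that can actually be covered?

4

Total capacity across all pharmacists is 1+1+1+1 = 4, and 7 slots are needed, so at most 4 can be filled.
An assignment achieving 4: Mar 14→Wu, Mar 16→Leclerc, Mar 17→Delgado, Mar 18→Farahani.
Loads: Leclerc 1/1, Wu 1/1, Farahani 1/1, Delgado 1/1.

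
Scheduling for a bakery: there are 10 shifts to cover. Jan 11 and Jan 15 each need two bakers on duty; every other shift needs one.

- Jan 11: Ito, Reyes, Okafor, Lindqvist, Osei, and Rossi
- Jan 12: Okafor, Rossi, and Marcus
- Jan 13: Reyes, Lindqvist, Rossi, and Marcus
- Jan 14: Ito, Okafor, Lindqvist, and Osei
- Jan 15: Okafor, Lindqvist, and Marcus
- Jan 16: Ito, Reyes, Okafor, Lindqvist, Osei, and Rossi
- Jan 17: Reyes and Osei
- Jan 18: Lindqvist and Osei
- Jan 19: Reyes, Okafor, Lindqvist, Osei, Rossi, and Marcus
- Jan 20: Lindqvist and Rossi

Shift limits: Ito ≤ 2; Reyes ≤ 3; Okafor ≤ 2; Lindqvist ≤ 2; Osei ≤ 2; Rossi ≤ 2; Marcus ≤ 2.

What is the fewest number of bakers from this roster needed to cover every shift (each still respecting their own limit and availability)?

6

12 slots to fill and no one can take more than 3, so at least ⌈12/3⌉ = 4 bakers are needed.
Any 5 bakers together have capacity at most 3+2+2+2+2 = 11 < 12 slots, so 5 can never suffice.
Ito, Reyes, Okafor, Lindqvist, Osei, and Rossi alone can cover everything: Jan 11→Osei+Rossi, Jan 12→Okafor, Jan 13→Reyes, Jan 14→Ito, Jan 15→Okafor+Lindqvist, Jan 16→Ito, Jan 17→Reyes, Jan 18→Lindqvist, Jan 19→Reyes, Jan 20→Rossi.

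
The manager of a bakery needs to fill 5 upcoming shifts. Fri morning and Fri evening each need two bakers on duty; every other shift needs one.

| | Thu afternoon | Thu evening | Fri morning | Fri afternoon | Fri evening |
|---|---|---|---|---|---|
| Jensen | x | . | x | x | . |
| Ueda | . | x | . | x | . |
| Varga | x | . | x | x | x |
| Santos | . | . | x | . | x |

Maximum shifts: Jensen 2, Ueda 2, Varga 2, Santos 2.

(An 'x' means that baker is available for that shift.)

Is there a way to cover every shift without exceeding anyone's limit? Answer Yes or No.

Yes

Thu evening can only be covered by Ueda, so that assignment is forced.
Fri evening can only be covered by Varga and Santos, so that assignment is forced.
One valid schedule: Thu afternoon→Jensen, Thu evening→Ueda, Fri morning→Jensen+Varga, Fri afternoon→Ueda, Fri evening→Varga+Santos.
Loads: Jensen 2/2, Ueda 2/2, Varga 2/2, Santos 1/2 — all within limits.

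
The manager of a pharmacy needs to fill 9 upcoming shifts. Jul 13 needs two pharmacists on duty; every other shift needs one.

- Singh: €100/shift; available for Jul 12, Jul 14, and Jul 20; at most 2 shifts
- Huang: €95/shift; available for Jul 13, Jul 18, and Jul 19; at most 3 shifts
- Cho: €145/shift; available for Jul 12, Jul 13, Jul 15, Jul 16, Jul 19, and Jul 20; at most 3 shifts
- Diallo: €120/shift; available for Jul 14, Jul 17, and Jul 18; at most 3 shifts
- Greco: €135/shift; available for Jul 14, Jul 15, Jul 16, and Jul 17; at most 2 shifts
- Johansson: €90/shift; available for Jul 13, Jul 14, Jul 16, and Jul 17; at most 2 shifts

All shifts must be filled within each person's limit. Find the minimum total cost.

Picking the cheapest available pharmacist for each shift independently would cost €980, but that ignores the shift limits.
An optimal schedule: Jul 12→Singh, Jul 13→Johansson+Huang, Jul 14→Diallo, Jul 15→Greco, Jul 16→Johansson, Jul 17→Diallo, Jul 18→Huang, Jul 19→Huang, Jul 20→Singh.
Total: 100 + 90 + 95 + 120 + 135 + 90 + 120 + 95 + 95 + 100 = €1040.

€1040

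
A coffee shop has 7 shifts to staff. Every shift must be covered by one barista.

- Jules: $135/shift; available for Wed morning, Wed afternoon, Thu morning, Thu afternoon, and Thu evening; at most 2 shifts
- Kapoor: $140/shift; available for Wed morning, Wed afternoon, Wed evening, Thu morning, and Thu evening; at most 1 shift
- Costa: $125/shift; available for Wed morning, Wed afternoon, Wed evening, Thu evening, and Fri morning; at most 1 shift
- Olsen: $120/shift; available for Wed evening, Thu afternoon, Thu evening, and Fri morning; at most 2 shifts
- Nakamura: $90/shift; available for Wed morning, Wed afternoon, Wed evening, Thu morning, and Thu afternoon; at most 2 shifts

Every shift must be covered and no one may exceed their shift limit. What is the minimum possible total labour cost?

Picking the cheapest available barista for each shift independently would cost $690, but that ignores the shift limits.
An optimal schedule: Wed morning→Costa, Wed afternoon→Jules, Wed evening→Olsen, Thu morning→Nakamura, Thu afternoon→Nakamura, Thu evening→Jules, Fri morning→Olsen.
Total: 125 + 135 + 120 + 90 + 90 + 135 + 120 = $815.

$815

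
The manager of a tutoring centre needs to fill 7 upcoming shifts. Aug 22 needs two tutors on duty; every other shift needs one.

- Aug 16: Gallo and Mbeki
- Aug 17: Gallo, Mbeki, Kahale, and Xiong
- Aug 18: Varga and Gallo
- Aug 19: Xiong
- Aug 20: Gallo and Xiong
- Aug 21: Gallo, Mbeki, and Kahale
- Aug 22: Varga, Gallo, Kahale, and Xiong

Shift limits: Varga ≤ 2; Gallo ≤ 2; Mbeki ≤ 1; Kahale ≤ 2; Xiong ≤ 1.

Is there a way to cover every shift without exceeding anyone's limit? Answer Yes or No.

Aug 19 can only be covered by Xiong, so that assignment is forced.
One valid schedule: Aug 16→Gallo, Aug 17→Kahale, Aug 18→Varga, Aug 19→Xiong, Aug 20→Gallo, Aug 21→Mbeki, Aug 22→Varga+Kahale.
Loads: Varga 2/2, Gallo 2/2, Mbeki 1/1, Kahale 2/2, Xiong 1/1 — all within limits.

Yes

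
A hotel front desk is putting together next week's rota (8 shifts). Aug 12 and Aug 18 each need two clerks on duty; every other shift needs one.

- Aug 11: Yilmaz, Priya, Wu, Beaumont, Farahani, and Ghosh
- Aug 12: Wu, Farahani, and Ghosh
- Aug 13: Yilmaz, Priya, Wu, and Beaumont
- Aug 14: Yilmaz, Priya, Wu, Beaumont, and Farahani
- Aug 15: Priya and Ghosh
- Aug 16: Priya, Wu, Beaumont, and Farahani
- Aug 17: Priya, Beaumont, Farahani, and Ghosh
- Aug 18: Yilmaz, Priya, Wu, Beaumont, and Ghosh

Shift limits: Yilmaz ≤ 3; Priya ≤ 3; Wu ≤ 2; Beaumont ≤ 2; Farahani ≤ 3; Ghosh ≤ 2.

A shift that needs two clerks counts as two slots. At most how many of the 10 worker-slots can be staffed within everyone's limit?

Total capacity across all clerks is 3+3+2+2+3+2 = 15, and 10 slots are needed, so at most 10 can be filled.
An assignment achieving 10: Aug 11→Beaumont, Aug 12→Wu+Farahani, Aug 13→Yilmaz, Aug 14→Yilmaz, Aug 15→Priya, Aug 16→Priya, Aug 17→Priya, Aug 18→Yilmaz+Wu.
Loads: Yilmaz 3/3, Priya 3/3, Wu 2/2, Beaumont 1/2, Farahani 1/3, Ghosh 0/2.

10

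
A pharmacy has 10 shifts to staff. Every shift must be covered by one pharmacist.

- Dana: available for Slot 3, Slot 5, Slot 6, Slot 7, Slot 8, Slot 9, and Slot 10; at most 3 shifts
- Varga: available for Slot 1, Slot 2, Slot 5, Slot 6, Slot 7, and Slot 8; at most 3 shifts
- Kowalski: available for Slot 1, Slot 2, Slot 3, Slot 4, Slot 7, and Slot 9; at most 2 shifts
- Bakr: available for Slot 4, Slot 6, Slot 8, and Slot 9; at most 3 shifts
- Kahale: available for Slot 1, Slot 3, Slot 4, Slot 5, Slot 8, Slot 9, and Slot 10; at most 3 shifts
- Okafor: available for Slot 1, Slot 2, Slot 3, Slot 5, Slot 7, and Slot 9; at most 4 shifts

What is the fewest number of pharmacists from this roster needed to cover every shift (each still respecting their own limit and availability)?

3

10 slots to fill and no one can take more than 4, so at least ⌈10/4⌉ = 3 pharmacists are needed.
Dana, Bakr, and Okafor alone can cover everything: Slot 1→Okafor, Slot 2→Okafor, Slot 3→Dana, Slot 4→Bakr, Slot 5→Dana, Slot 6→Bakr, Slot 7→Okafor, Slot 8→Bakr, Slot 9→Okafor, Slot 10→Dana.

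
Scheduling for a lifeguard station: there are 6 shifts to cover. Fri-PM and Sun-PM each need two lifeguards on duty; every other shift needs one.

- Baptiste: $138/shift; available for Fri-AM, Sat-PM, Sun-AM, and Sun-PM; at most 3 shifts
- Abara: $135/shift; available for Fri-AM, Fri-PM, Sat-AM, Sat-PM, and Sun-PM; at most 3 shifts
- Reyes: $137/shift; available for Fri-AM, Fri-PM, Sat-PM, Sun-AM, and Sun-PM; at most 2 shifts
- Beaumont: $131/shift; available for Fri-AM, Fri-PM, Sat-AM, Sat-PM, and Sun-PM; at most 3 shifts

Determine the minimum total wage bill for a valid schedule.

$1072

Picking the cheapest available lifeguard for each shift independently would cost $1062, but that ignores the shift limits.
An optimal schedule: Fri-AM→Beaumont, Fri-PM→Beaumont+Abara, Sat-AM→Beaumont, Sat-PM→Abara, Sun-AM→Reyes, Sun-PM→Abara+Reyes.
Total: 131 + 131 + 135 + 131 + 135 + 137 + 135 + 137 = $1072.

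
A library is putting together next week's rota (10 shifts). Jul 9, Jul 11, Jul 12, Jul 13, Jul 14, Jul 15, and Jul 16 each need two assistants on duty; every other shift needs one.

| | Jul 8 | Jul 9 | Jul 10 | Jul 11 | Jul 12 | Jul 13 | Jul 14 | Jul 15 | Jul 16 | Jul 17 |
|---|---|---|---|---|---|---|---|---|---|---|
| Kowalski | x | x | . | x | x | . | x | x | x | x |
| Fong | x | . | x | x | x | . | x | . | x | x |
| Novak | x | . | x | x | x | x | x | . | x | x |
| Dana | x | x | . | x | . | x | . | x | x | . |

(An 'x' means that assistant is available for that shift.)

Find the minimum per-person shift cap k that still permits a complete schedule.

With 4 assistants and 17 worker-slots to fill, someone must work at least ⌈17/4⌉ = 5 shifts, so k ≥ 5.
k = 5 works: Jul 8→Fong, Jul 9→Kowalski+Dana, Jul 10→Fong, Jul 11→Fong+Novak, Jul 12→Kowalski+Fong, Jul 13→Novak+Dana, Jul 14→Kowalski+Fong, Jul 15→Kowalski+Dana, Jul 16→Novak+Dana, Jul 17→Kowalski.
Loads: Kowalski 5, Fong 5, Novak 3, Dana 4 — all ≤ 5.

5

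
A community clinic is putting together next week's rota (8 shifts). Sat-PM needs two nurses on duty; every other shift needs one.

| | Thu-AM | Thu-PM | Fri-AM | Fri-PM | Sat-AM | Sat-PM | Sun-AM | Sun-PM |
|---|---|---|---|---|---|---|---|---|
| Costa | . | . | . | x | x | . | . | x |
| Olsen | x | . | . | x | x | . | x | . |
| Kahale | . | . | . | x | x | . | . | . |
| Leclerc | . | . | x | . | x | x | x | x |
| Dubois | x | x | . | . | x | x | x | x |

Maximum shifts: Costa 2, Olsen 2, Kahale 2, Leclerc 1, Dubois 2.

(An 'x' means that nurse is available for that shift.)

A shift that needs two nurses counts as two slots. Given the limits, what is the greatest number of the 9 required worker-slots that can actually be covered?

8

Total capacity across all nurses is 2+2+2+1+2 = 9, and 9 slots are needed, so at most 9 can be filled.
Shifts {Fri-AM, Sat-PM} need 3 slots but only Leclerc and Dubois are available for them, supplying at most 2 — so at least 1 slot must go unfilled.
An assignment achieving 8: Thu-AM→Olsen, Thu-PM→Dubois, Fri-AM→Leclerc, Fri-PM→Costa, Sat-AM→Kahale, Sat-PM→Dubois, Sun-AM→Olsen, Sun-PM→Costa.
Loads: Costa 2/2, Olsen 2/2, Kahale 1/2, Leclerc 1/1, Dubois 2/2.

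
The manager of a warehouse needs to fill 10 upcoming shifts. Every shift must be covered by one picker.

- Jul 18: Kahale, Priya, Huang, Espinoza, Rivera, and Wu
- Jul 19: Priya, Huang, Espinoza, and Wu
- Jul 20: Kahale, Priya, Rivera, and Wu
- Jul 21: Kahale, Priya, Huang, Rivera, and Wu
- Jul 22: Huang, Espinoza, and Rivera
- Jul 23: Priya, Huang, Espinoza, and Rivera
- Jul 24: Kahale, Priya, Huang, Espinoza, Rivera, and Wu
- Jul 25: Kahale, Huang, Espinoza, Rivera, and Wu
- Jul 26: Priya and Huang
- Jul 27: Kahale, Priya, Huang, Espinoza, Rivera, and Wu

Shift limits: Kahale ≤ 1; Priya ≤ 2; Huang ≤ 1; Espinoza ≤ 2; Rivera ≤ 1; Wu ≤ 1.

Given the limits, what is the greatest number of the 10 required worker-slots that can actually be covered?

8

Total capacity across all pickers is 1+2+1+2+1+1 = 8, and 10 slots are needed, so at most 8 can be filled.
An assignment achieving 8: Jul 18→Wu, Jul 19→Priya, Jul 20→Kahale, Jul 21→Rivera, Jul 22→Huang, Jul 23→Espinoza, Jul 25→Espinoza, Jul 26→Priya.
Loads: Kahale 1/1, Priya 2/2, Huang 1/1, Espinoza 2/2, Rivera 1/1, Wu 1/1.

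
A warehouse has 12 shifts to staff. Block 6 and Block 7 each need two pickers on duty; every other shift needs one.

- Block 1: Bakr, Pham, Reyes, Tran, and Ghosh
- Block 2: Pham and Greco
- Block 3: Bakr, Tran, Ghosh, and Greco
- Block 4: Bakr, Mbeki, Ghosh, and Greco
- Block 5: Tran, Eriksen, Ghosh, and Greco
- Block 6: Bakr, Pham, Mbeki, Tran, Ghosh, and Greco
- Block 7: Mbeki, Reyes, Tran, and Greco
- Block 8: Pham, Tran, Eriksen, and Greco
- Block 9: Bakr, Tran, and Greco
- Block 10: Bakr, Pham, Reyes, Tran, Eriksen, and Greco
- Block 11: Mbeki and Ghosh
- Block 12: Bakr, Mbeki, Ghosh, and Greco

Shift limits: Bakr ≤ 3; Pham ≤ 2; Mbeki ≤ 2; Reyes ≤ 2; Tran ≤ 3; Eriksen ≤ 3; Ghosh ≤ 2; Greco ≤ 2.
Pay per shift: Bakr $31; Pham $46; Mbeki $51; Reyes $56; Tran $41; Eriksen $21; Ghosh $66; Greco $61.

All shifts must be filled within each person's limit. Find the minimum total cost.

Picking the cheapest available picker for each shift independently would cost $479, but that ignores the shift limits.
An optimal schedule: Block 1→Tran, Block 2→Pham, Block 3→Bakr, Block 4→Bakr, Block 5→Eriksen, Block 6→Tran+Pham, Block 7→Tran+Reyes, Block 8→Eriksen, Block 9→Bakr, Block 10→Eriksen, Block 11→Mbeki, Block 12→Mbeki.
Total: 41 + 46 + 31 + 31 + 21 + 41 + 46 + 41 + 56 + 21 + 31 + 21 + 51 + 51 = $529.

$529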